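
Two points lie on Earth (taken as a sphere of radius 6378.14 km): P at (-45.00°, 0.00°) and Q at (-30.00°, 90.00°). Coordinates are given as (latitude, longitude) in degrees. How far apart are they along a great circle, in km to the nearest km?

Let φ₁ = -0.7854 rad, φ₂ = -0.5236 rad, and Δλ = 1.5708 rad.
cos c = sin φ₁ sin φ₂ + cos φ₁ cos φ₂ cos Δλ = (-0.7071)(-0.5000) + (0.7071)(0.8660)(0.0000) = 0.35355,
so c = arccos(0.35355) = 1.20943 rad.
Distance = R·c = 6378.14 × 1.2094 ≈ 7714 km.

7714 km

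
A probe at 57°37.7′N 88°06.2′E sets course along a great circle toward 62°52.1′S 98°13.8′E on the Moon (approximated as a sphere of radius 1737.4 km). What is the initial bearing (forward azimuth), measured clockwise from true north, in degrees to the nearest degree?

175°

Δλ = 10.127° = 0.1767 rad.
y = sin Δλ · cos φ₂ = (0.1758)(0.4560) = 0.0802
x = cos φ₁ sin φ₂ − sin φ₁ cos φ₂ cos Δλ = (0.5354)(-0.8900) − (0.8446)(0.4560)(0.9844) = -0.8557
θ = atan2(y, x) = 174.65°, so the bearing is 175°.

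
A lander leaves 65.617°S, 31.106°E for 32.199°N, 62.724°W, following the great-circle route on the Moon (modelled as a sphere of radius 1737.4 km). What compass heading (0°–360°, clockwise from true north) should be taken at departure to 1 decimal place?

Δλ = -93.830° = -1.6376 rad.
y = sin Δλ · cos φ₂ = (-0.9978)(0.8462) = -0.8443
x = cos φ₁ sin φ₂ − sin φ₁ cos φ₂ cos Δλ = (0.4128)(0.5329) − (-0.9108)(0.8462)(-0.0668) = 0.1685
θ = atan2(y, x) = -78.71°; adding 360° gives 281.3°.

281.3°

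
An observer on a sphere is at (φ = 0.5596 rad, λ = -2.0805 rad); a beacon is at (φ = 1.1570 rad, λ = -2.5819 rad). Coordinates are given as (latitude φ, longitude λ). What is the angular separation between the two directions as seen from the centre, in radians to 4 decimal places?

0.6683 rad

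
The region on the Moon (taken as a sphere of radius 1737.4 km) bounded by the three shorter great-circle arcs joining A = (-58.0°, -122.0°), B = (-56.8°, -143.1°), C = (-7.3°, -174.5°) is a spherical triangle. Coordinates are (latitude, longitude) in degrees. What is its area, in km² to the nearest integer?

Side lengths (central angles): a = 0.9644, b = 1.1288, c = 0.1987 rad; semiperimeter s = 1.1460.
By l'Huilier's theorem, tan(E/4) = √[tan(s/2) tan((s−a)/2) tan((s−b)/2) tan((s−c)/2)], giving spherical excess E = 0.0642 rad.
Area = E·R² = 0.0642 × (1737.4)² ≈ 193916 km².

193916 km²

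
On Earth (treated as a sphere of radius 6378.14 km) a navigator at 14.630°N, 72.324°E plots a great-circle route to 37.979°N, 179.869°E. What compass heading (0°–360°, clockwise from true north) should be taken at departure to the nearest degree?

49°

Δλ = 107.545° = 1.8770 rad.
y = sin Δλ · cos φ₂ = (0.9535)(0.7882) = 0.7516
x = cos φ₁ sin φ₂ − sin φ₁ cos φ₂ cos Δλ = (0.9676)(0.6154) − (0.2526)(0.7882)(-0.3015) = 0.6554
θ = atan2(y, x) = 48.91°, so the bearing is 49°.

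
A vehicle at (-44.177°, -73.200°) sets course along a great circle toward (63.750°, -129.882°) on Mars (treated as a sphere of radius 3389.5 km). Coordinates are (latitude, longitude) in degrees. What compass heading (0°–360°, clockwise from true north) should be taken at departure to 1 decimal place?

335.5°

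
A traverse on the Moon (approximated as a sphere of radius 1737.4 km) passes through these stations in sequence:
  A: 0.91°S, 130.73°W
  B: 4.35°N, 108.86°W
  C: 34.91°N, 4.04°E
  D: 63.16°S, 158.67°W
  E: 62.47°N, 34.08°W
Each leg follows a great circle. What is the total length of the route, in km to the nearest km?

13151 km

Leg A→B: central angle 0.3923 rad, distance 681.6 km.
Leg B→C: central angle 1.8492 rad, distance 3212.7 km.
Leg C→D: central angle 2.6143 rad, distance 4542.0 km.
Leg D→E: central angle 2.7134 rad, distance 4714.2 km.
Total: 681.6 + 3212.7 + 4542.0 + 4714.2 ≈ 13151 km.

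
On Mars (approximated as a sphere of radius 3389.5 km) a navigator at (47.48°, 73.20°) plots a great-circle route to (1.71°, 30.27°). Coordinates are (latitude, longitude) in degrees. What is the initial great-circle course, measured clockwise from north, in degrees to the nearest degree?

With φ₁ = 0.8287, φ₂ = 0.0298, Δλ = -0.7493 rad, the forward-azimuth formula gives
θ = atan2( sin Δλ cos φ₂ , cos φ₁ sin φ₂ − sin φ₁ cos φ₂ cos Δλ ) = atan2(-0.6808, -0.5192) = -127.33°.
Adding 360° brings this into [0°, 360°): 233°.

233°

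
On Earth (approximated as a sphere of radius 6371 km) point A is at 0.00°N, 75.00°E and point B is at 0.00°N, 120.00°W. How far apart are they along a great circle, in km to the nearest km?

18347 km

Let φ₁ = 0.0000 rad, φ₂ = 0.0000 rad, and Δλ = 2.8798 rad.
Haversine: a = sin²(Δφ/2) + cos φ₁ cos φ₂ sin²(Δλ/2) = 0.0000 + (1.0000)(1.0000)(0.9830) = 0.98296.
Central angle c = 2·arcsin(√a) = 2.87979 rad.
Distance = R·c = 6371 × 2.8798 ≈ 18347 km.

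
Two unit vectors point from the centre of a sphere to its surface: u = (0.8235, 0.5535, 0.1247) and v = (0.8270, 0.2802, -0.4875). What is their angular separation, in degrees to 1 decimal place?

u·v = 0.7753; |u| = 1.0000, |v| = 1.0000.
cos θ = (u·v)/(|u||v|) = 0.7753, so θ = 39.2°.

39.2°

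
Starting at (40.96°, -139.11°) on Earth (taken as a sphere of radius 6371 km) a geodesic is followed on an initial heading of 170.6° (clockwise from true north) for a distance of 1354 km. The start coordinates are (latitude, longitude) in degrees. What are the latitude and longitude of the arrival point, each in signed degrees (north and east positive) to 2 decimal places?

28.92°, -136.85°

Angular distance δ = d/R = 1354/6371 = 0.21253 rad; initial bearing θ = 2.9775 rad.
sin φ₂ = sin φ₁ cos δ + cos φ₁ sin δ cos θ = (0.6555)(0.9775) + (0.7552)(0.2109)(-0.9866) = 0.4836, so φ₂ = 28.92°.
Δλ = atan2(sin θ sin δ cos φ₁, cos δ − sin φ₁ sin φ₂) = atan2(0.0260, 0.6605) = 2.256°.
λ₂ = -139.110° + 2.256° = -136.85°.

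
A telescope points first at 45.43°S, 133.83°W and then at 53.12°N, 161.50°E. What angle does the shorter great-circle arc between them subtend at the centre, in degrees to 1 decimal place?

112.9°

With latitudes φ₁ = -45.430°, φ₂ = 53.120° and longitude difference Δλ = -64.670°:
Haversine: a = sin²(Δφ/2) + cos φ₁ cos φ₂ sin²(Δλ/2) = 0.5743 + (0.7018)(0.6001)(0.2861) = 0.69483.
Central angle c = 2·arcsin(√a) = 1.97105 rad.
So the angular separation is 112.9°.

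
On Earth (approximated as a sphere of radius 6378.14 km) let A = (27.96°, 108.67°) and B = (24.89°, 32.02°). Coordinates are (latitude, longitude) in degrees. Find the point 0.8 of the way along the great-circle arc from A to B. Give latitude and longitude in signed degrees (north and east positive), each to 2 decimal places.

29.15°, 46.42°

The central angle between A and B is δ = 1.1785 rad.
With f = 0.8, the slerp weights are sin((1−f)δ)/sin δ = 0.2527 and sin(fδ)/sin δ = 0.8757.
Weighted sum of the unit vectors: (0.2527)·(-0.2828,0.8368,0.4689) + (0.8757)·(0.7691,0.4810,0.4209) = (0.6021, 0.6327, 0.4871).
Converting back: φ = atan2(z, √(x²+y²)) = 29.15°, λ = atan2(y, x) = 46.42°.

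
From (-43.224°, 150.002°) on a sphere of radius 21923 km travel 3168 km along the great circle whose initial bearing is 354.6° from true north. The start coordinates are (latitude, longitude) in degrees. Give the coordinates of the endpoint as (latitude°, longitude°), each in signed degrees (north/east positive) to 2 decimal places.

-34.98°, 149.05°

Angular distance δ = d/R = 3168/21923 = 0.14451 rad; initial bearing θ = 6.1889 rad.
sin φ₂ = sin φ₁ cos δ + cos φ₁ sin δ cos θ = (-0.6849)(0.9896) + (0.7287)(0.1440)(0.9956) = -0.5732, so φ₂ = -34.98°.
Δλ = atan2(sin θ sin δ cos φ₁, cos δ − sin φ₁ sin φ₂) = atan2(-0.0099, 0.5970) = -0.948°.
λ₂ = 150.002° − 0.948° = 149.05°.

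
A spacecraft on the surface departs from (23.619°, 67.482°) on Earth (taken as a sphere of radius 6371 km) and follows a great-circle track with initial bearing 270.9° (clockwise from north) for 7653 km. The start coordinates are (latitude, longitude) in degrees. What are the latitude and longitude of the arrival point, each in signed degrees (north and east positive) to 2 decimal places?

9.10°, -3.30°

Angular distance δ = d/R = 7653/6371 = 1.20122 rad; initial bearing θ = 4.7281 rad.
sin φ₂ = sin φ₁ cos δ + cos φ₁ sin δ cos θ = (0.4007)(0.3612) + (0.9162)(0.9325)(0.0157) = 0.1581, so φ₂ = 9.10°.
Δλ = atan2(sin θ sin δ cos φ₁, cos δ − sin φ₁ sin φ₂) = atan2(-0.8543, 0.2979) = -70.778°.
λ₂ = 67.482° − 70.778° = -3.30°.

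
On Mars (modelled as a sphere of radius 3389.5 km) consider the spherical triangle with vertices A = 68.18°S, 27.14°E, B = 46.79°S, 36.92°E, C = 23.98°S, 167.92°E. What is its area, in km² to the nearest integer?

3540531 km²

Side lengths (central angles): a = 1.6852, b = 1.4564, c = 0.3833 rad; semiperimeter s = 1.7625.
By l'Huilier's theorem, tan(E/4) = √[tan(s/2) tan((s−a)/2) tan((s−b)/2) tan((s−c)/2)], giving spherical excess E = 0.3082 rad.
Area = E·R² = 0.3082 × (3389.5)² ≈ 3540531 km².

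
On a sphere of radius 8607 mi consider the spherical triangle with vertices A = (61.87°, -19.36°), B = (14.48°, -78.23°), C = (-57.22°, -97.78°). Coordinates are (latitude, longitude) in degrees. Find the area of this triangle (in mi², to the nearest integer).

32803110 mi²

Side lengths (central angles): a = 1.2831, b = 2.3326, c = 1.0967 rad; semiperimeter s = 2.3562.
By l'Huilier's theorem, tan(E/4) = √[tan(s/2) tan((s−a)/2) tan((s−b)/2) tan((s−c)/2)], giving spherical excess E = 0.4428 rad.
Area = E·R² = 0.4428 × (8607)² ≈ 32803110 mi².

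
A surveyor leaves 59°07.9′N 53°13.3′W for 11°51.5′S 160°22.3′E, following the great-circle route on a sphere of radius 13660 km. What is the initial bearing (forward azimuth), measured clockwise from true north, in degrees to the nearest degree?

318°

Δλ = -146.407° = -2.5553 rad.
y = sin Δλ · cos φ₂ = (-0.5533)(0.9787) = -0.5415
x = cos φ₁ sin φ₂ − sin φ₁ cos φ₂ cos Δλ = (0.5131)(-0.2055) − (0.8583)(0.9787)(-0.8330) = 0.5943
θ = atan2(y, x) = -42.34°; adding 360° gives 318°.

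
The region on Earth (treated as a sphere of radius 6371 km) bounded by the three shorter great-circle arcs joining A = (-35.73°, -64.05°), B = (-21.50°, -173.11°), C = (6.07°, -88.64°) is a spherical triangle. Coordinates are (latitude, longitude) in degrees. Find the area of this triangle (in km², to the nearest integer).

33357088 km²

Side lengths (central angles): a = 1.5204, b = 0.8335, c = 1.6034 rad; semiperimeter s = 1.9787.
By l'Huilier's theorem, tan(E/4) = √[tan(s/2) tan((s−a)/2) tan((s−b)/2) tan((s−c)/2)], giving spherical excess E = 0.8218 rad.
Area = E·R² = 0.8218 × (6371)² ≈ 33357088 km².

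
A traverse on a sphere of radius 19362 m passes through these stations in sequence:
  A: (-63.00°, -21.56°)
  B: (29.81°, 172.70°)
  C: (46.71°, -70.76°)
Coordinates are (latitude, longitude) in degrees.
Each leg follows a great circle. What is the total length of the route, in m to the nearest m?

Leg A→B: central angle 2.5405 rad, distance 49189.3 m.
Leg B→C: central angle 1.4746 rad, distance 28551.9 m.
Total: 49189.3 + 28551.9 ≈ 77741 m.

77741 m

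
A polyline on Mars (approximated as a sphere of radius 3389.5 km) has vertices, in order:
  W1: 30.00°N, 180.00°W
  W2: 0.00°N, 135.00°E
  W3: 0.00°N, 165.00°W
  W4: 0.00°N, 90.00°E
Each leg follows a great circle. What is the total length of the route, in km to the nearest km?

12851 km

Leg W1→W2: central angle 0.9117 rad, distance 3090.3 km.
Leg W2→W3: central angle 1.0472 rad, distance 3549.5 km.
Leg W3→W4: central angle 1.8326 rad, distance 6211.6 km.
Total: 3090.3 + 3549.5 + 6211.6 ≈ 12851 km.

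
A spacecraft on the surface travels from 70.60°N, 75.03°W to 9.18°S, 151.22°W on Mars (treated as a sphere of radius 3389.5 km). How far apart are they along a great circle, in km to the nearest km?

5569 km

In radians: φ₁ = 1.2322, φ₂ = -0.1602, Δλ = -76.190° = -1.3298 rad.
cos c = sin φ₁ sin φ₂ + cos φ₁ cos φ₂ cos Δλ = (0.9432)(-0.1595) + (0.3322)(0.9872)(0.2387) = -0.07221,
so c = arccos(-0.07221) = 1.64307 rad.
Distance = R·c = 3389.5 × 1.6431 ≈ 5569 km.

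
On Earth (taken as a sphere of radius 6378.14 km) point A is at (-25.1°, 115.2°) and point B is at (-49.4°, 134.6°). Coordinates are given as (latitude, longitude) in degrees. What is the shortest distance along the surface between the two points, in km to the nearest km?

With latitudes φ₁ = -25.100°, φ₂ = -49.400° and longitude difference Δλ = 19.400°:
Haversine: a = sin²(Δφ/2) + cos φ₁ cos φ₂ sin²(Δλ/2) = 0.0443 + (0.9056)(0.6508)(0.0284) = 0.06103.
Central angle c = 2·arcsin(√a) = 0.49925 rad.
Distance = R·c = 6378.14 × 0.4992 ≈ 3184 km.

3184 km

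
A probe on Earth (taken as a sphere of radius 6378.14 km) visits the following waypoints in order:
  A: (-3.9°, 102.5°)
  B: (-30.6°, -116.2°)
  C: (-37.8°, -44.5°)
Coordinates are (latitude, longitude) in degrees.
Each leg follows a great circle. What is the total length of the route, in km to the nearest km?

Leg A→B: central angle 2.2595 rad, distance 14411.7 km.
Leg B→C: central angle 1.0174 rad, distance 6489.4 km.
Total: 14411.7 + 6489.4 ≈ 20901 km.

20901 km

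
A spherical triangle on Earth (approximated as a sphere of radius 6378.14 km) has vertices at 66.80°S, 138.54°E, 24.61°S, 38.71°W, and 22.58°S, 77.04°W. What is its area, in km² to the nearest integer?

23835172 km²

Side lengths (central angles): a = 0.6121, b = 1.5137, c = 1.5458 rad; semiperimeter s = 1.8358.
By l'Huilier's theorem, tan(E/4) = √[tan(s/2) tan((s−a)/2) tan((s−b)/2) tan((s−c)/2)], giving spherical excess E = 0.5859 rad.
Area = E·R² = 0.5859 × (6378.14)² ≈ 23835172 km².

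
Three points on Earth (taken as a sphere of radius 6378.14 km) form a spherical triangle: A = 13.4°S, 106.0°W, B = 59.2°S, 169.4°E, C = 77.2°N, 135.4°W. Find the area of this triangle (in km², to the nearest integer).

76521061 km²

Side lengths (central angles): a = 2.4541, b = 1.6090, c = 1.3223 rad; semiperimeter s = 2.6927.
By l'Huilier's theorem, tan(E/4) = √[tan(s/2) tan((s−a)/2) tan((s−b)/2) tan((s−c)/2)], giving spherical excess E = 1.8810 rad.
Area = E·R² = 1.8810 × (6378.14)² ≈ 76521061 km².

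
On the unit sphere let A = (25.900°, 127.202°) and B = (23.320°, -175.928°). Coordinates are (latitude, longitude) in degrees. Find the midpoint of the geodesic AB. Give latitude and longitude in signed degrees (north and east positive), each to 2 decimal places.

27.51°, 155.96°

Central angle δ = 0.8964 rad. Interpolating on the sphere with fraction f = 0.5:
P = [sin((1−f)δ)·A + sin(fδ)·B] / sin δ = 0.5548·A + 0.5548·B in Cartesian coordinates,
giving P = (-0.8099, 0.3613, 0.4620), i.e. latitude 27.51°, longitude 155.96°.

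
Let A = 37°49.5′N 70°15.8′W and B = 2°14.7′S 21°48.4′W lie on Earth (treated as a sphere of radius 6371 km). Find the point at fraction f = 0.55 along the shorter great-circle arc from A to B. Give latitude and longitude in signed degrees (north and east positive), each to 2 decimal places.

17.27°, -40.75°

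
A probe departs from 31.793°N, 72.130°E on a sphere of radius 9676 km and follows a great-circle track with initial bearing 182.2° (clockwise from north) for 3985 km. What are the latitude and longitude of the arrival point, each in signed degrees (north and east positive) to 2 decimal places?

Angular distance δ = d/R = 3985/9676 = 0.41184 rad; initial bearing θ = 3.1800 rad.
sin φ₂ = sin φ₁ cos δ + cos φ₁ sin δ cos θ = (0.5269)(0.9164) + (0.8500)(0.4003)(-0.9993) = 0.1428, so φ₂ = 8.21°.
Δλ = atan2(sin θ sin δ cos φ₁, cos δ − sin φ₁ sin φ₂) = atan2(-0.0131, 0.8411) = -0.890°.
λ₂ = 72.130° − 0.890° = 71.24°.

8.21°, 71.24°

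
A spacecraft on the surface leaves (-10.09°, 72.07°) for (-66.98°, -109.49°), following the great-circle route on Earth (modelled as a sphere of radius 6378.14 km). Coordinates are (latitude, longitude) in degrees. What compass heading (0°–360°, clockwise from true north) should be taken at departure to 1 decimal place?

With φ₁ = -0.1761, φ₂ = -1.1690, Δλ = 3.1144 rad, the forward-azimuth formula gives
θ = atan2( sin Δλ cos φ₂ , cos φ₁ sin φ₂ − sin φ₁ cos φ₂ cos Δλ ) = atan2(0.0106, -0.9746) = 179.37°.
So the initial bearing is 179.4°.

179.4°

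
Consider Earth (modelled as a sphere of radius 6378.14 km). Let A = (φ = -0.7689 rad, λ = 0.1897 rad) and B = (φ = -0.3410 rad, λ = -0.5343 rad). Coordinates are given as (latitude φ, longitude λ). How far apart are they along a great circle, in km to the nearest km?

4706 km

Let φ₁ = -0.7689 rad, φ₂ = -0.3410 rad, and Δλ = -0.7240 rad.
cos c = sin φ₁ sin φ₂ + cos φ₁ cos φ₂ cos Δλ = (-0.6953)(-0.3344) + (0.7187)(0.9424)(0.7492) = 0.73995,
so c = arccos(0.73995) = 0.73780 rad.
Distance = R·c = 6378.14 × 0.7378 ≈ 4706 km.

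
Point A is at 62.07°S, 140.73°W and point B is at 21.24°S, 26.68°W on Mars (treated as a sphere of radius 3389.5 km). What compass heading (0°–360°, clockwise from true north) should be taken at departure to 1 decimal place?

120.7°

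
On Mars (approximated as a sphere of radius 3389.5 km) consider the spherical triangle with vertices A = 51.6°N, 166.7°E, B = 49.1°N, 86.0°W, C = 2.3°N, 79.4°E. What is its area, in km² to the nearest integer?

Side lengths (central angles): a = 2.2177, b = 1.5101, c = 1.0799 rad; semiperimeter s = 2.4039.
By l'Huilier's theorem, tan(E/4) = √[tan(s/2) tan((s−a)/2) tan((s−b)/2) tan((s−c)/2)], giving spherical excess E = 1.1668 rad.
Area = E·R² = 1.1668 × (3389.5)² ≈ 13405194 km².

13405194 km²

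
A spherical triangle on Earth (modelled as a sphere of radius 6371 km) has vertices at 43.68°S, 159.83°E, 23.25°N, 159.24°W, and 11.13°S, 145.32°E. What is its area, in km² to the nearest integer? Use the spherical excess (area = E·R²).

16084468 km²

Side lengths (central angles): a = 1.1205, b = 0.6089, c = 1.3393 rad; semiperimeter s = 1.5344.
By l'Huilier's theorem, tan(E/4) = √[tan(s/2) tan((s−a)/2) tan((s−b)/2) tan((s−c)/2)], giving spherical excess E = 0.3963 rad.
Area = E·R² = 0.3963 × (6371)² ≈ 16084468 km².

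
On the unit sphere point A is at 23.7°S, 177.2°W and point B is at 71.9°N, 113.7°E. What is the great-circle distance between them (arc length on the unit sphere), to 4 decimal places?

1.8552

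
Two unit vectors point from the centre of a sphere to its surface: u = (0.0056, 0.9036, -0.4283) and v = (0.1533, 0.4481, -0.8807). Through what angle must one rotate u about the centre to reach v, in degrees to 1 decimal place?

u·v = 0.7830; |u| = 1.0000, |v| = 1.0000.
cos θ = (u·v)/(|u||v|) = 0.7830, so θ = 38.5°.

38.5°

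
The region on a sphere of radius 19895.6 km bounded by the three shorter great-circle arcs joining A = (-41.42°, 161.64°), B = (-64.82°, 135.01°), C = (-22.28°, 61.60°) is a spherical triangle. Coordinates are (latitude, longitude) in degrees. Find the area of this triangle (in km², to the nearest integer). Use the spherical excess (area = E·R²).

Side lengths (central angles): a = 1.0978, b = 1.4406, c = 0.4866 rad; semiperimeter s = 1.5125.
By l'Huilier's theorem, tan(E/4) = √[tan(s/2) tan((s−a)/2) tan((s−b)/2) tan((s−c)/2)], giving spherical excess E = 0.2534 rad.
Area = E·R² = 0.2534 × (19895.6)² ≈ 100292874 km².

100292874 km²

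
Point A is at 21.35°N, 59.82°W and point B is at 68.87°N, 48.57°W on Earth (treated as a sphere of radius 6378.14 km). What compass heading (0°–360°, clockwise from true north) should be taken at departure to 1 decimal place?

Δλ = 11.250° = 0.1963 rad.
y = sin Δλ · cos φ₂ = (0.1951)(0.3605) = 0.0703
x = cos φ₁ sin φ₂ − sin φ₁ cos φ₂ cos Δλ = (0.9314)(0.9328) − (0.3641)(0.3605)(0.9808) = 0.7400
θ = atan2(y, x) = 5.43°, so the bearing is 5.4°.

5.4°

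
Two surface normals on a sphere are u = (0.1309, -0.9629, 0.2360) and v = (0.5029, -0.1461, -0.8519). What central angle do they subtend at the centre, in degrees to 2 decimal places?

89.69°

u·v = 0.0055; |u| = 1.0000, |v| = 1.0000.
cos θ = (u·v)/(|u||v|) = 0.0055, so θ = 89.69°.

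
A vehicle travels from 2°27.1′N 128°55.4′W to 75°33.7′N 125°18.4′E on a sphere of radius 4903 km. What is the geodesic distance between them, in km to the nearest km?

With latitudes φ₁ = 2.452°, φ₂ = 75.562° and longitude difference Δλ = -105.770°:
Haversine: a = sin²(Δφ/2) + cos φ₁ cos φ₂ sin²(Δλ/2) = 0.3547 + (0.9991)(0.2493)(0.6359) = 0.51314.
Central angle c = 2·arcsin(√a) = 1.59708 rad.
Distance = R·c = 4903 × 1.5971 ≈ 7830 km.

7830 km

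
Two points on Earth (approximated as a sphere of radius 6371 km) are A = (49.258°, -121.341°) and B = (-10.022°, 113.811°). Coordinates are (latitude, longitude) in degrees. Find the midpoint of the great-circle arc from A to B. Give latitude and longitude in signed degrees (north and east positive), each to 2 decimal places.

35.67°, 155.01°

The central angle between A and B is δ = 2.0933 rad.
With f = 0.5, the slerp weights are sin((1−f)δ)/sin δ = 0.9991 and sin(fδ)/sin δ = 0.9991.
Weighted sum of the unit vectors: (0.9991)·(-0.3395,-0.5574,0.7577) + (0.9991)·(-0.3976,0.9009,-0.1740) = (-0.7364, 0.3432, 0.5831).
Converting back: φ = atan2(z, √(x²+y²)) = 35.67°, λ = atan2(y, x) = 155.01°.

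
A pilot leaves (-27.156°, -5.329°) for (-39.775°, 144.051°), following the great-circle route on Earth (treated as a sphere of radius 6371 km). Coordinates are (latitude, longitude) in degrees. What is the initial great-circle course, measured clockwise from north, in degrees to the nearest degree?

Δλ = 149.380° = 2.6072 rad.
y = sin Δλ · cos φ₂ = (0.5093)(0.7686) = 0.3915
x = cos φ₁ sin φ₂ − sin φ₁ cos φ₂ cos Δλ = (0.8898)(-0.6398) − (-0.4564)(0.7686)(-0.8606) = -0.8711
θ = atan2(y, x) = 155.80°, so the bearing is 156°.

156°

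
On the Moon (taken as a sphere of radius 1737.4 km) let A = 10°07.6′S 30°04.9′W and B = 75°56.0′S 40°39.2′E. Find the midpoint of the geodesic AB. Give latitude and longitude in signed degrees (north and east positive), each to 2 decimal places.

Central angle δ = 1.3186 rad. Interpolating on the sphere with fraction f = 0.5:
P = [sin((1−f)δ)·A + sin(fδ)·B] / sin δ = 0.6326·A + 0.6326·B in Cartesian coordinates,
giving P = (0.6555, -0.2120, -0.7248), i.e. latitude -46.46°, longitude -17.92°.

-46.46°, -17.92°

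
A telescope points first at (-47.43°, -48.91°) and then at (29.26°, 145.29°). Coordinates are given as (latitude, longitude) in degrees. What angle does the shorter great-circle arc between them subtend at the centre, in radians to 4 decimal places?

With latitudes φ₁ = -47.430°, φ₂ = 29.260° and longitude difference Δλ = -165.800°:
Haversine: a = sin²(Δφ/2) + cos φ₁ cos φ₂ sin²(Δλ/2) = 0.3849 + (0.6765)(0.8724)(0.9847) = 0.96605.
Central angle c = 2·arcsin(√a) = 2.77097 rad.
So the angular separation is 2.7710 rad.

2.7710 rad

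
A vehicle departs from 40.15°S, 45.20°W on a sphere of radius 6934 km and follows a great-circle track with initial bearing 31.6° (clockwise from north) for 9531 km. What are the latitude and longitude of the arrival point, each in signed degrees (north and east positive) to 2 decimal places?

30.85°, -8.43°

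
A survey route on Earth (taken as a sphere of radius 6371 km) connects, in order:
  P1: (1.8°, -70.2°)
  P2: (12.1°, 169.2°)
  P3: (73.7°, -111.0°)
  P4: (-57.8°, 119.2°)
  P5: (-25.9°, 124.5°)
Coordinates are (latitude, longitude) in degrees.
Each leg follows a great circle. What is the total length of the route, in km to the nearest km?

Leg P1→P2: central angle 2.0839 rad, distance 13276.7 km.
Leg P2→P3: central angle 1.3183 rad, distance 8399.1 km.
Leg P3→P4: central angle 2.7091 rad, distance 17259.6 km.
Leg P4→P5: central angle 0.5606 rad, distance 3571.7 km.
Total: 13276.7 + 8399.1 + 17259.6 + 3571.7 ≈ 42507 km.

42507 km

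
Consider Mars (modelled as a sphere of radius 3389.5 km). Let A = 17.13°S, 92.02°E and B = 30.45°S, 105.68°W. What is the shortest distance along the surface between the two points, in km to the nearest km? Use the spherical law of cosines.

Let φ₁ = -0.2990 rad, φ₂ = -0.5315 rad, and Δλ = 2.8327 rad.
cos c = sin φ₁ sin φ₂ + cos φ₁ cos φ₂ cos Δλ = (-0.2945)(-0.5068) + (0.9556)(0.8621)(-0.9527) = -0.63556,
so c = arccos(-0.63556) = 2.25953 rad.
Distance = R·c = 3389.5 × 2.2595 ≈ 7659 km.

7659 km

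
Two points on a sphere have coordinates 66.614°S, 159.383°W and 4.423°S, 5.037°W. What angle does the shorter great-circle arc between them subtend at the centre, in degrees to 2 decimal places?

In radians: φ₁ = -1.1626, φ₂ = -0.0772, Δλ = 154.346° = 2.6938 rad.
Haversine: a = sin²(Δφ/2) + cos φ₁ cos φ₂ sin²(Δλ/2) = 0.2667 + (0.3969)(0.9970)(0.9507) = 0.64297.
Central angle c = 2·arcsin(√a) = 1.86079 rad.
So the angular separation is 106.62°.

106.62°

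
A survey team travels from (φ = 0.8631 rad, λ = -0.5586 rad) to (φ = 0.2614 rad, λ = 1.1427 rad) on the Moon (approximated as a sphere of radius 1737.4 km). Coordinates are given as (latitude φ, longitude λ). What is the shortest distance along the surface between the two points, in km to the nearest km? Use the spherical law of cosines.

2529 km

With latitudes φ₁ = 49.452°, φ₂ = 14.977° and longitude difference Δλ = 97.477°:
cos c = sin φ₁ sin φ₂ + cos φ₁ cos φ₂ cos Δλ = (0.7599)(0.2584) + (0.6501)(0.9660)(-0.1301) = 0.11465,
so c = arccos(0.11465) = 1.45589 rad.
Distance = R·c = 1737.4 × 1.4559 ≈ 2529 km.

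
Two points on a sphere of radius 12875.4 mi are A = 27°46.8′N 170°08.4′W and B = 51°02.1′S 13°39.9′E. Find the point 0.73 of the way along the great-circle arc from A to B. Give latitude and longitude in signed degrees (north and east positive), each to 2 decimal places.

-83.56°, 131.29°

The central angle between A and B is δ = 2.7326 rad.
With f = 0.73, the slerp weights are sin((1−f)δ)/sin δ = 1.6915 and sin(fδ)/sin δ = 2.2920.
Weighted sum of the unit vectors: (1.6915)·(-0.8717,-0.1515,0.4661) + (2.2920)·(0.6110,0.1486,-0.7775) = (-0.0740, 0.0842, -0.9937).
Converting back: φ = atan2(z, √(x²+y²)) = -83.56°, λ = atan2(y, x) = 131.29°.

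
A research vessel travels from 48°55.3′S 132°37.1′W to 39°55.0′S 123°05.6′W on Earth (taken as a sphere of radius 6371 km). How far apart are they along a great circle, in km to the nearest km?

With latitudes φ₁ = -48.922°, φ₂ = -39.917° and longitude difference Δλ = 9.525°:
cos c = sin φ₁ sin φ₂ + cos φ₁ cos φ₂ cos Δλ = (-0.7538)(-0.6417) + (0.6571)(0.7670)(0.9862) = 0.98073,
so c = arccos(0.98073) = 0.19665 rad.
Distance = R·c = 6371 × 0.1966 ≈ 1253 km.

1253 km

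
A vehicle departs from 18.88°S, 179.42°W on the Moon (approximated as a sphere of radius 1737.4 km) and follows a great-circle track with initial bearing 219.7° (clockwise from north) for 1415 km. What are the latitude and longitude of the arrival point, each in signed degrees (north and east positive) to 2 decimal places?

-48.73°, 135.81°

Angular distance δ = d/R = 1415/1737.4 = 0.81444 rad; initial bearing θ = 3.8345 rad.
sin φ₂ = sin φ₁ cos δ + cos φ₁ sin δ cos θ = (-0.3236)(0.6863) + (0.9462)(0.7273)(-0.7694) = -0.7516, so φ₂ = -48.73°.
Δλ = atan2(sin θ sin δ cos φ₁, cos δ − sin φ₁ sin φ₂) = atan2(-0.4396, 0.4431) = -44.774°.
λ₂ = -179.420° − 44.774° = -224.19° → 135.81° after wrapping to (−180°, 180°].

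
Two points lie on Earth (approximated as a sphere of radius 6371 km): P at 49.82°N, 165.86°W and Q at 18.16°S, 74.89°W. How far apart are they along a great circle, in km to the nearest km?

11608 km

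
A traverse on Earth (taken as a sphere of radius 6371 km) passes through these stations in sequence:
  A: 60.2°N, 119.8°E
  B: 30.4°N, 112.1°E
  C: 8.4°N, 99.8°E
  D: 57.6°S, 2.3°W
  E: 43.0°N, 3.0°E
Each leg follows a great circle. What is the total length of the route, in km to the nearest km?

Leg A→B: central angle 0.5278 rad, distance 3362.8 km.
Leg B→C: central angle 0.4333 rad, distance 2760.4 km.
Leg C→D: central angle 1.8075 rad, distance 11515.3 km.
Leg D→E: central angle 1.7575 rad, distance 11197.1 km.
Total: 3362.8 + 2760.4 + 11515.3 + 11197.1 ≈ 28836 km.

28836 km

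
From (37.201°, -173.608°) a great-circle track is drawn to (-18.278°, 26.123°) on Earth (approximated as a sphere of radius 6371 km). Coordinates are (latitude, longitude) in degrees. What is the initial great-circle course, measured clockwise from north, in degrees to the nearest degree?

312°

Δλ = -160.269° = -2.7972 rad.
y = sin Δλ · cos φ₂ = (-0.3376)(0.9495) = -0.3206
x = cos φ₁ sin φ₂ − sin φ₁ cos φ₂ cos Δλ = (0.7965)(-0.3136) − (0.6046)(0.9495)(-0.9413) = 0.2906
θ = atan2(y, x) = -47.81°; adding 360° gives 312°.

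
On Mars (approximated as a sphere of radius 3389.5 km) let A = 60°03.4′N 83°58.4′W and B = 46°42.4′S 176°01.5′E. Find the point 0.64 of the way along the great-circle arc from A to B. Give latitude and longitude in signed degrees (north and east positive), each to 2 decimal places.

Central angle δ = 2.3325 rad. Interpolating on the sphere with fraction f = 0.64:
P = [sin((1−f)δ)·A + sin(fδ)·B] / sin δ = 1.0287·A + 1.3776·B in Cartesian coordinates,
giving P = (-0.8885, -0.4451, -0.1113), i.e. latitude -6.39°, longitude -153.39°.

-6.39°, -153.39°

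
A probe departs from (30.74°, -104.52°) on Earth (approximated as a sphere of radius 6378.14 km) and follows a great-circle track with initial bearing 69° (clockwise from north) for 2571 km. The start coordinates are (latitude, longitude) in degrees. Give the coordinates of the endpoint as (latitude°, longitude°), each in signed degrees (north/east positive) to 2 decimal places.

Angular distance δ = d/R = 2571/6378.14 = 0.40310 rad; initial bearing θ = 1.2043 rad.
sin φ₂ = sin φ₁ cos δ + cos φ₁ sin δ cos θ = (0.5111)(0.9199) + (0.8595)(0.3923)(0.3584) = 0.5910, so φ₂ = 36.23°.
Δλ = atan2(sin θ sin δ cos φ₁, cos δ − sin φ₁ sin φ₂) = atan2(0.3148, 0.6178) = 26.999°.
λ₂ = -104.520° + 26.999° = -77.52°.

36.23°, -77.52°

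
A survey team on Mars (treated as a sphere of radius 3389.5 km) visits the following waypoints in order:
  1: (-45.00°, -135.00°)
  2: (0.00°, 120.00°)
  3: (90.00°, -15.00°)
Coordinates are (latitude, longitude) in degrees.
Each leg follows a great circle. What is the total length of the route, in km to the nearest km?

Leg 1→2: central angle 1.7548 rad, distance 5948.1 km.
Leg 2→3: central angle 1.5708 rad, distance 5324.2 km.
Total: 5948.1 + 5324.2 ≈ 11272 km.

11272 km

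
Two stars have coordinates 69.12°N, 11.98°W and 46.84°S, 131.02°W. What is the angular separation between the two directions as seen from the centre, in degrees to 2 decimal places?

143.12°

With latitudes φ₁ = 69.120°, φ₂ = -46.840° and longitude difference Δλ = -119.040°:
Haversine: a = sin²(Δφ/2) + cos φ₁ cos φ₂ sin²(Δλ/2) = 0.7189 + (0.3564)(0.6840)(0.7427) = 0.89994.
Central angle c = 2·arcsin(√a) = 2.49790 rad.
So the angular separation is 143.12°.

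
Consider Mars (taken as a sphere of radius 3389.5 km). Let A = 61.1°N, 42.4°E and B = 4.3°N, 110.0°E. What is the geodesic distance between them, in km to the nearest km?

4470 km

With latitudes φ₁ = 61.100°, φ₂ = 4.300° and longitude difference Δλ = 67.600°:
cos c = sin φ₁ sin φ₂ + cos φ₁ cos φ₂ cos Δλ = (0.8755)(0.0750) + (0.4833)(0.9972)(0.3811) = 0.24929,
so c = arccos(0.24929) = 1.31885 rad.
Distance = R·c = 3389.5 × 1.3189 ≈ 4470 km.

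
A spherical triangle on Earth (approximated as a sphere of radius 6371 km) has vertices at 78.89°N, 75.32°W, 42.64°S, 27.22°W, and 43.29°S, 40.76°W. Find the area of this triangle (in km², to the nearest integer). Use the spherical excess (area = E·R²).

Side lengths (central angles): a = 0.1731, b = 2.1620, c = 2.1773 rad; semiperimeter s = 2.2562.
By l'Huilier's theorem, tan(E/4) = √[tan(s/2) tan((s−a)/2) tan((s−b)/2) tan((s−c)/2)], giving spherical excess E = 0.3269 rad.
Area = E·R² = 0.3269 × (6371)² ≈ 13269672 km².

13269672 km²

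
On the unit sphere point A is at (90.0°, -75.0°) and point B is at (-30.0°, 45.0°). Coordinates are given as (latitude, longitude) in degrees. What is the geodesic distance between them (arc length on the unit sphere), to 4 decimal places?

In radians: φ₁ = 1.5708, φ₂ = -0.5236, Δλ = 120.000° = 2.0944 rad.
cos c = sin φ₁ sin φ₂ + cos φ₁ cos φ₂ cos Δλ = (1.0000)(-0.5000) + (0.0000)(0.8660)(-0.5000) = -0.50000,
so c = arccos(-0.50000) = 2.09440 rad.
On the unit sphere the arc length equals the central angle: 2.0944.

2.0944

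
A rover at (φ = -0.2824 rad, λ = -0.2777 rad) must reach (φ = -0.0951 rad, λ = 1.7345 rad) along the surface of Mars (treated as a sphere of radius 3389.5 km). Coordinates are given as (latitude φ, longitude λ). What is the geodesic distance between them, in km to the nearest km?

6653 km

With latitudes φ₁ = -16.180°, φ₂ = -5.449° and longitude difference Δλ = 115.291°:
cos c = sin φ₁ sin φ₂ + cos φ₁ cos φ₂ cos Δλ = (-0.2787)(-0.0950) + (0.9604)(0.9955)(-0.4272) = -0.38197,
so c = arccos(-0.38197) = 1.96273 rad.
Distance = R·c = 3389.5 × 1.9627 ≈ 6653 km.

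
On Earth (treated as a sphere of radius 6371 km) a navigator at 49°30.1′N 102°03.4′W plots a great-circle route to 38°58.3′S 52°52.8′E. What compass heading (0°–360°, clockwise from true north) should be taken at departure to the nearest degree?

69°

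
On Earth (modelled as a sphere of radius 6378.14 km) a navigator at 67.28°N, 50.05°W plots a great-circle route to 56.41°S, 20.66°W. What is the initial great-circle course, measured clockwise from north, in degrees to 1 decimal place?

160.5°

With φ₁ = 1.1743, φ₂ = -0.9845, Δλ = 0.5130 rad, the forward-azimuth formula gives
θ = atan2( sin Δλ cos φ₂ , cos φ₁ sin φ₂ − sin φ₁ cos φ₂ cos Δλ ) = atan2(0.2715, -0.7664) = 160.49°.
So the initial bearing is 160.5°.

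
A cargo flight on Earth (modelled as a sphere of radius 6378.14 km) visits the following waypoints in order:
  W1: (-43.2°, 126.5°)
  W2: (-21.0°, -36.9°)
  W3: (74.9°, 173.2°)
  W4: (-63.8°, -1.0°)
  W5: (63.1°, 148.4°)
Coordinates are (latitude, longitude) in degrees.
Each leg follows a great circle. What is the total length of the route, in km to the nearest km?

Leg W1→W2: central angle 1.9898 rad, distance 12691.3 km.
Leg W2→W3: central angle 2.1608 rad, distance 13782.2 km.
Leg W3→W4: central angle 2.9448 rad, distance 18782.5 km.
Leg W4→W5: central angle 2.9049 rad, distance 18527.6 km.
Total: 12691.3 + 13782.2 + 18782.5 + 18527.6 ≈ 63784 km.

63784 km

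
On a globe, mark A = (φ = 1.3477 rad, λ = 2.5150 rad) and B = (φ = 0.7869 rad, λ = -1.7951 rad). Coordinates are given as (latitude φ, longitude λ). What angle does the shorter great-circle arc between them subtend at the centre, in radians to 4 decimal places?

0.8899 rad

Let φ₁ = 1.3477 rad, φ₂ = 0.7869 rad, and Δλ = 1.9731 rad.
cos c = sin φ₁ sin φ₂ + cos φ₁ cos φ₂ cos Δλ = (0.9752)(0.7082) + (0.2213)(0.7060)(-0.3915) = 0.62946,
so c = arccos(0.62946) = 0.88994 rad.
So the angular separation is 0.8899 rad.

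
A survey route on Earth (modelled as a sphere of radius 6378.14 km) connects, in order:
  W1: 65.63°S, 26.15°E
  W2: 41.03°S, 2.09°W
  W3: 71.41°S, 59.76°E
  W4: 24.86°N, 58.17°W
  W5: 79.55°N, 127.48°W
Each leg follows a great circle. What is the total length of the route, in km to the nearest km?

Leg W1→W2: central angle 0.5111 rad, distance 3260.1 km.
Leg W2→W3: central angle 0.7442 rad, distance 4746.3 km.
Leg W3→W4: central angle 2.1341 rad, distance 13611.4 km.
Leg W4→W5: central angle 1.0797 rad, distance 6886.6 km.
Total: 3260.1 + 4746.3 + 13611.4 + 6886.6 ≈ 28504 km.

28504 km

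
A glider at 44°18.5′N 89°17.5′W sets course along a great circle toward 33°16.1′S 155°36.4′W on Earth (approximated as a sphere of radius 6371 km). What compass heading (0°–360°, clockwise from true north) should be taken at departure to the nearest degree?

Δλ = -66.315° = -1.1574 rad.
y = sin Δλ · cos φ₂ = (-0.9158)(0.8361) = -0.7657
x = cos φ₁ sin φ₂ − sin φ₁ cos φ₂ cos Δλ = (0.7156)(-0.5486) − (0.6985)(0.8361)(0.4017) = -0.6272
θ = atan2(y, x) = -129.32°; adding 360° gives 231°.

231°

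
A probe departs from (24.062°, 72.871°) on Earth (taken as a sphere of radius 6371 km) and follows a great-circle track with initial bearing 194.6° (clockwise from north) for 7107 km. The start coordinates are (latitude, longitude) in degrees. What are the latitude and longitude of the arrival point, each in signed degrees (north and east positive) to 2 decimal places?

Angular distance δ = d/R = 7107/6371 = 1.11552 rad; initial bearing θ = 3.3964 rad.
sin φ₂ = sin φ₁ cos δ + cos φ₁ sin δ cos θ = (0.4077)(0.4397) + (0.9131)(0.8981)(-0.9677) = -0.6143, so φ₂ = -37.90°.
Δλ = atan2(sin θ sin δ cos φ₁, cos δ − sin φ₁ sin φ₂) = atan2(-0.2067, 0.6902) = -16.674°.
λ₂ = 72.871° − 16.674° = 56.20°.

-37.90°, 56.20°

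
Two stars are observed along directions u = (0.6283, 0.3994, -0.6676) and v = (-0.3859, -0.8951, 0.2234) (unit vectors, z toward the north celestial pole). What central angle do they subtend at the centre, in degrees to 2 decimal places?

138.51°

u·v = -0.7491; |u| = 1.0000, |v| = 1.0000.
cos θ = (u·v)/(|u||v|) = -0.7491, so θ = 138.51°.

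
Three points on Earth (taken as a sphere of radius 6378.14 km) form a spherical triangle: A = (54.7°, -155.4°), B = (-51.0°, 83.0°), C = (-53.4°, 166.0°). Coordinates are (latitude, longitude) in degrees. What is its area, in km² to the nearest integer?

56855137 km²

Side lengths (central angles): a = 0.8371, b = 1.9670, c = 2.5407 rad; semiperimeter s = 2.6724.
By l'Huilier's theorem, tan(E/4) = √[tan(s/2) tan((s−a)/2) tan((s−b)/2) tan((s−c)/2)], giving spherical excess E = 1.3976 rad.
Area = E·R² = 1.3976 × (6378.14)² ≈ 56855137 km².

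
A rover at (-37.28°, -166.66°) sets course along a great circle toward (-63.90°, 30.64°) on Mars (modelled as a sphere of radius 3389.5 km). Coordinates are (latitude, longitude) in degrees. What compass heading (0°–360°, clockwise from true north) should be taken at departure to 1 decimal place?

Δλ = -162.700° = -2.8397 rad.
y = sin Δλ · cos φ₂ = (-0.2974)(0.4399) = -0.1308
x = cos φ₁ sin φ₂ − sin φ₁ cos φ₂ cos Δλ = (0.7957)(-0.8980) − (-0.6057)(0.4399)(-0.9548) = -0.9690
θ = atan2(y, x) = -172.31°; adding 360° gives 187.7°.

187.7°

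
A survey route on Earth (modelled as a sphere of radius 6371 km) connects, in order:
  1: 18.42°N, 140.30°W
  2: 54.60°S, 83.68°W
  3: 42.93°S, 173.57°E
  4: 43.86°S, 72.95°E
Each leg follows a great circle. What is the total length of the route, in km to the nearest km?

Leg 1→2: central angle 1.5260 rad, distance 9721.9 km.
Leg 2→3: central angle 1.0910 rad, distance 6950.9 km.
Leg 3→4: central angle 1.1868 rad, distance 7561.0 km.
Total: 9721.9 + 6950.9 + 7561.0 ≈ 24234 km.

24234 km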